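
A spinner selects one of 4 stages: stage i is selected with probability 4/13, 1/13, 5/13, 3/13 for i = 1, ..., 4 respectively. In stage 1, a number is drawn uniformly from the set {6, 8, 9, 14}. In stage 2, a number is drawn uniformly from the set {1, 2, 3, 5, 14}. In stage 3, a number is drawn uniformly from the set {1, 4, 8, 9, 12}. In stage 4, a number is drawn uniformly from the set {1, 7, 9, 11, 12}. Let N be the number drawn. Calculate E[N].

100/13

E[N | stage 1] = (6+8+9+14)/4 = 37/4.
E[N | stage 2] = (1+2+3+5+14)/5 = 5.
E[N | stage 3] = (1+4+8+9+12)/5 = 34/5.
E[N | stage 4] = (1+7+9+11+12)/5 = 8.
E[N] = (4/13)·(37/4) + (1/13)·(5) + (5/13)·(34/5) + (3/13)·(8) = 100/13.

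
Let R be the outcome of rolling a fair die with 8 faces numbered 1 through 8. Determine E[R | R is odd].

4

Given R is odd, R is equally likely to be any of {1, 3, 5, 7}.
E[R | R is odd] = (1 + 3 + 5 + 7) / 4 = 4.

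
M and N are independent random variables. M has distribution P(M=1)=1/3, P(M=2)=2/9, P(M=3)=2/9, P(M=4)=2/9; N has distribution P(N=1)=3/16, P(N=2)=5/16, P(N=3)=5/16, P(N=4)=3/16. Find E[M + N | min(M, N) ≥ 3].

55/8

P(min(M, N) ≥ 3) = 2/9.
Summing (M+N)·P(x,y) over outcomes with min(M, N) ≥ 3 gives 55/36.
E[M + N | min(M, N) ≥ 3] = (55/36) / (2/9) = 55/8.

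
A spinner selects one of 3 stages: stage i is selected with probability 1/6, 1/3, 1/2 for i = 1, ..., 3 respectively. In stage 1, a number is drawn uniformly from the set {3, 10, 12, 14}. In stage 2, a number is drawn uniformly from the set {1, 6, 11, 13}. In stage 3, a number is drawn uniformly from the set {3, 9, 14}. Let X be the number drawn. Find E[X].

E[X | stage 1] = (3+10+12+14)/4 = 39/4.
E[X | stage 2] = (1+6+11+13)/4 = 31/4.
E[X | stage 3] = (3+9+14)/3 = 26/3.
E[X] = (1/6)·(39/4) + (1/3)·(31/4) + (1/2)·(26/3) = 205/24.

205/24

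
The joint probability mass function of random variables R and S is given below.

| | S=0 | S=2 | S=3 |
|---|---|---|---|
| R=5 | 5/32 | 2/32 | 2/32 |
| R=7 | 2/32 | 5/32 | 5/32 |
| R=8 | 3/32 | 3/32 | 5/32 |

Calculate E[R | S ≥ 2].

P(S ≥ 2) = 11/16.
Σ R·P over the event = 5·(2/32) + 5·(2/32) + 7·(5/32) + 7·(5/32) + 8·(3/32) + 8·(5/32) = 77/16.
E[R | S ≥ 2] = (77/16) / (11/16) = 7.

7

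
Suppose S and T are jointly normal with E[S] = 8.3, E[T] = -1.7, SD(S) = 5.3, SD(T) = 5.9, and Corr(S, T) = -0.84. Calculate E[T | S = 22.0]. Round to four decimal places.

For a bivariate normal, E[T | S=x] = μ_T + ρ·(σ_T/σ_S)·(x − μ_S).
E[T | S=22.0] = -1.7 + (-0.84)·(5.9/5.3)·(22.0 − (8.3)) = -1.7 + (-0.935094)·(13.7) = -14.5108.

-14.5108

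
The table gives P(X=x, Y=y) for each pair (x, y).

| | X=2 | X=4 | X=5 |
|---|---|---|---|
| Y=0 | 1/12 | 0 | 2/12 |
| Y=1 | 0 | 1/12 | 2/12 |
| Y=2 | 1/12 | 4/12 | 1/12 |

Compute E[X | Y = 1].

14/3

P(Y = 1) = 1/4.
Σ X·P over the event = 4·(1/12) + 5·(2/12) = 7/6.
E[X | Y = 1] = (7/6) / (1/4) = 14/3.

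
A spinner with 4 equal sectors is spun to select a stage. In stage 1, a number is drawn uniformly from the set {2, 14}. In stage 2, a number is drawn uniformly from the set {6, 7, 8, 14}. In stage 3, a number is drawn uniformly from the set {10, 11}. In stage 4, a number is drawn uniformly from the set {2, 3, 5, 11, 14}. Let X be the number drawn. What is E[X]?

E[X | stage 1] = (2+14)/2 = 8.
E[X | stage 2] = (6+7+8+14)/4 = 35/4.
E[X | stage 3] = (10+11)/2 = 21/2.
E[X | stage 4] = (2+3+5+11+14)/5 = 7.
By the law of total expectation,
E[X] = (1/4)·(8) + (1/4)·(35/4) + (1/4)·(21/2) + (1/4)·(7) = 137/16.

137/16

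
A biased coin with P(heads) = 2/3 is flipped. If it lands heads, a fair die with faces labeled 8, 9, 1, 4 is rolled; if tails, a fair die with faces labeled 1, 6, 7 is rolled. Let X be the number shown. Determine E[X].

E[X | heads] = (8+9+1+4)/4 = 11/2.
E[X | tails] = (1+6+7)/3 = 14/3.
By the law of total expectation,
E[X] = (2/3)·(11/2) + (1/3)·(14/3) = 47/9.

47/9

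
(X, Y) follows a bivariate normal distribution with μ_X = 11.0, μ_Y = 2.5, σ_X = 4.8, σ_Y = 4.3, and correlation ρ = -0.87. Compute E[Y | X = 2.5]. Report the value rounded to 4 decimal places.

9.1247

E[Y | X=x] = μ_Y + ρ(σ_Y/σ_X)(x − μ_X) for jointly normal variables.
E[Y | X=2.5] = 2.5 + (-0.87)·(4.3/4.8)·(2.5 − (11.0)) = 2.5 + (-0.77938)·(-8.5) = 9.1247.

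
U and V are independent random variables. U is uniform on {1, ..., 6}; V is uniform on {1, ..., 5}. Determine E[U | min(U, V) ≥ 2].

P(min(U, V) ≥ 2) = 2/3.
Summing U·P(x,y) over outcomes with min(U, V) ≥ 2 gives 8/3.
E[U | min(U, V) ≥ 2] = (8/3) / (2/3) = 4.

4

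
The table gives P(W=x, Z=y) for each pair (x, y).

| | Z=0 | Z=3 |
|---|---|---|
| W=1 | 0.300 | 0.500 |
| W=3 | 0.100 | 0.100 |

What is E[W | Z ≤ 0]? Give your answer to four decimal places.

P(Z ≤ 0) = 0.400.
Σ W·P over the event = 1·(0.300) + 3·(0.100) = 0.600.
E[W | Z ≤ 0] = (0.600) / (0.400) = 1.5000.

1.5000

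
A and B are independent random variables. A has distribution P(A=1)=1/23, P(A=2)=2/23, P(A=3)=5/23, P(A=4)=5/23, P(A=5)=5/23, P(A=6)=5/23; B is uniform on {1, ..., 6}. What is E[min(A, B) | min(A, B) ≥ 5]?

21/4

P(min(A, B) ≥ 5) = 10/69.
Summing min(A,B)·P(x,y) over outcomes with min(A, B) ≥ 5 gives 35/46.
E[min(A, B) | min(A, B) ≥ 5] = (35/46) / (10/69) = 21/4.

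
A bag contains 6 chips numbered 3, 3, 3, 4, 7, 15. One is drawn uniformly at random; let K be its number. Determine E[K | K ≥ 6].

11

P(K ≥ 6) = 1/3.
Σ over the event: 7·1/6 + 15·1/6 = 11/3.
E[K | K ≥ 6] = (11/3) / (1/3) = 11.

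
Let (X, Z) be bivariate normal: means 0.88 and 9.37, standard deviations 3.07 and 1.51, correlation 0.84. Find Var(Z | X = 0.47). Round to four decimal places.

For a bivariate normal, Var(Z | X=x) = σ_Z²(1 − ρ²).
Var(Z | X=0.47) = (1.51)²·(1 − (0.84)²) = 2.2801·0.2944 = 0.6713.

0.6713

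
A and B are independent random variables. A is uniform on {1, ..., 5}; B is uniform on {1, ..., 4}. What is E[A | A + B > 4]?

P(A + B > 4) = 7/10.
Summing A·P(x,y) over outcomes with A + B > 4 gives 5/2.
E[A | A + B > 4] = (5/2) / (7/10) = 25/7.

25/7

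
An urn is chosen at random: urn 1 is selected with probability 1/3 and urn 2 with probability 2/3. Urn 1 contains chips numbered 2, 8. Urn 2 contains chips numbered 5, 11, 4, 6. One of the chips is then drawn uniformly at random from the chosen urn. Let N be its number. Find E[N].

6

E[N | urn 1] = (2+8)/2 = 5.
E[N | urn 2] = (5+11+4+6)/4 = 13/2.
E[N] = (1/3)·(5) + (2/3)·(13/2) = 6.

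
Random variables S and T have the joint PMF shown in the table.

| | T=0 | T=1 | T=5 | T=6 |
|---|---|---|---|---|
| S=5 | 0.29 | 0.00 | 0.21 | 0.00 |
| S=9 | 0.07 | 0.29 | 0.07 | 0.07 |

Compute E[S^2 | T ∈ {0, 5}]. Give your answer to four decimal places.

P(T ∈ {0, 5}) = 0.64.
Summing S^2·P(S=x,T=y) over the conditioning event gives 23.84.
E[S^2 | T ∈ {0, 5}] = (23.84) / (0.64) = 37.2500.

37.2500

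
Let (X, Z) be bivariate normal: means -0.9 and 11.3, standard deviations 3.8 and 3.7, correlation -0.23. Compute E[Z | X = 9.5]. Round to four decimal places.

For a bivariate normal, E[Z | X=x] = μ_Z + ρ·(σ_Z/σ_X)·(x − μ_X).
E[Z | X=9.5] = 11.3 + (-0.23)·(3.7/3.8)·(9.5 − (-0.9)) = 11.3 + (-0.22395)·(10.4) = 8.9709.

8.9709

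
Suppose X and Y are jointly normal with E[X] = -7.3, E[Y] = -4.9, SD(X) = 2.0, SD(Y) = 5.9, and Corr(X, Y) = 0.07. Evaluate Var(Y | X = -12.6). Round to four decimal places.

34.6394

For a bivariate normal, Var(Y | X=x) = σ_Y²(1 − ρ²).
Var(Y | X=-12.6) = (5.9)²·(1 − (0.07)²) = 34.81·0.9951 = 34.6394.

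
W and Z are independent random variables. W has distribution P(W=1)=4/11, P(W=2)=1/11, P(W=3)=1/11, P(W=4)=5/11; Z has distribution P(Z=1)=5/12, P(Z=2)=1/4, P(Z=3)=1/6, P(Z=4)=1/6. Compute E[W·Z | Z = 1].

29/11

P(Z = 1) = 5/12.
Summing WZ·P(x,y) over outcomes with Z = 1 gives 145/132.
E[W·Z | Z = 1] = (145/132) / (5/12) = 29/11.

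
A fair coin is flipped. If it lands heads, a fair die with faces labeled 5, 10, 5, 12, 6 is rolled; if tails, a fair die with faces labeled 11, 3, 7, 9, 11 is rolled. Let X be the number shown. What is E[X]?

79/10

E[X | heads] = (5+10+5+12+6)/5 = 38/5.
E[X | tails] = (11+3+7+9+11)/5 = 41/5.
By the law of total expectation,
E[X] = (1/2)·(38/5) + (1/2)·(41/5) = 79/10.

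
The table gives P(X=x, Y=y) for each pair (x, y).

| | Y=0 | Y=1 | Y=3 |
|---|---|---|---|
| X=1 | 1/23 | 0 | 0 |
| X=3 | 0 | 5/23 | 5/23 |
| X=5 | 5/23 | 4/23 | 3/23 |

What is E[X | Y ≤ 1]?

P(Y ≤ 1) = 15/23.
Σ X·P over the event = 1·(1/23) + 3·(5/23) + 5·(5/23) + 5·(4/23) = 61/23.
E[X | Y ≤ 1] = (61/23) / (15/23) = 61/15.

61/15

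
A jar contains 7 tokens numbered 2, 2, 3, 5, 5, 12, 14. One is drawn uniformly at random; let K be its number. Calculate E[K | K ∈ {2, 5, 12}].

P(K ∈ {2, 5, 12}) = 5/7.
Σ over the event: 2·2/7 + 5·2/7 + 12·1/7 = 26/7.
E[K | K ∈ {2, 5, 12}] = (26/7) / (5/7) = 26/5.

26/5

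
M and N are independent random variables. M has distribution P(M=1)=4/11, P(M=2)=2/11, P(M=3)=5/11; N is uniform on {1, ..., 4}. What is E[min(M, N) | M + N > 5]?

P(M + N > 5) = 3/11.
Summing min(M,N)·P(x,y) over outcomes with M + N > 5 gives 17/22.
E[min(M, N) | M + N > 5] = (17/22) / (3/11) = 17/6.

17/6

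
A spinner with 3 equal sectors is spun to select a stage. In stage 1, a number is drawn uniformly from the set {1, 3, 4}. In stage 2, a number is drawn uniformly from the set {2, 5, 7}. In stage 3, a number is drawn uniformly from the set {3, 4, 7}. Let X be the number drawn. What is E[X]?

4

E[X | stage 1] = (1+3+4)/3 = 8/3.
E[X | stage 2] = (2+5+7)/3 = 14/3.
E[X | stage 3] = (3+4+7)/3 = 14/3.
By the law of total expectation,
E[X] = (1/3)·(8/3) + (1/3)·(14/3) + (1/3)·(14/3) = 4.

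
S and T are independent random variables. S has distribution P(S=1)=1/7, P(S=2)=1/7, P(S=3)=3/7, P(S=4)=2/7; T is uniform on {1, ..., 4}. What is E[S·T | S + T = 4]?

16/5

P(S + T = 4) = 5/28.
Summing ST·P(x,y) over outcomes with S + T = 4 gives 4/7.
E[S·T | S + T = 4] = (4/7) / (5/28) = 16/5.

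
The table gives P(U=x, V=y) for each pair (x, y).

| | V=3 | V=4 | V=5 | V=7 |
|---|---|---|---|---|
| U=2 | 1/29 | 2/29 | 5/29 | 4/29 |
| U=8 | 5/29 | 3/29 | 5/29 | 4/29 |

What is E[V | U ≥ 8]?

80/17

P(U ≥ 8) = 17/29.
Summing V·P(U=x,V=y) over the conditioning event gives 80/29.
E[V | U ≥ 8] = (80/29) / (17/29) = 80/17.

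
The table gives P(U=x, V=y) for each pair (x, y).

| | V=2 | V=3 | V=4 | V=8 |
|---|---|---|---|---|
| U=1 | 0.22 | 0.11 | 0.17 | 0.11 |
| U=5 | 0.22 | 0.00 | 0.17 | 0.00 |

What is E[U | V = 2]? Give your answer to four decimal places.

P(V = 2) = 0.44.
Σ U·P over the event = 1·(0.22) + 5·(0.22) = 1.32.
E[U | V = 2] = (1.32) / (0.44) = 3.0000.

3.0000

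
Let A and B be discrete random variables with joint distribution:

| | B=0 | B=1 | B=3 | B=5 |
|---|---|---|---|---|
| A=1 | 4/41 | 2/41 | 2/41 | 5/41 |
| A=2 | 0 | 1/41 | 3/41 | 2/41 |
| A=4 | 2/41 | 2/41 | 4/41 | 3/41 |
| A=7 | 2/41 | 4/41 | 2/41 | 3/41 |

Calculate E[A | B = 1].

P(B = 1) = 9/41.
Σ A·P over the event = 1·(2/41) + 2·(1/41) + 4·(2/41) + 7·(4/41) = 40/41.
E[A | B = 1] = (40/41) / (9/41) = 40/9.

40/9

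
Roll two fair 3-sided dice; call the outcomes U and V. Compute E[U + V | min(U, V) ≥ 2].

P(min(U, V) ≥ 2) = 4/9.
Summing (U+V)·P(x,y) over outcomes with min(U, V) ≥ 2 gives 20/9.
E[U + V | min(U, V) ≥ 2] = (20/9) / (4/9) = 5.

5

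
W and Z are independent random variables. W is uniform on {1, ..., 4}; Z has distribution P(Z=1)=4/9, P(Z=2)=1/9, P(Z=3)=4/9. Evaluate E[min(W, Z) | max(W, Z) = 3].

P(max(W, Z) = 3) = 17/36.
Summing min(W,Z)·P(x,y) over outcomes with max(W, Z) = 3 gives 5/6.
E[min(W, Z) | max(W, Z) = 3] = (5/6) / (17/36) = 30/17.

30/17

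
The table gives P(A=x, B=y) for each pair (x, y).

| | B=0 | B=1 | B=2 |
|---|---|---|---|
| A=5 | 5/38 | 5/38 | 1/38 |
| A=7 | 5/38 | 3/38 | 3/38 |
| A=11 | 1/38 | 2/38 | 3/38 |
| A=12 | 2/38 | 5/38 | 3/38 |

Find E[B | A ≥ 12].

11/10

P(A ≥ 12) = 5/19.
Σ B·P over the event = 0·(2/38) + 1·(5/38) + 2·(3/38) = 11/38.
E[B | A ≥ 12] = (11/38) / (5/19) = 11/10.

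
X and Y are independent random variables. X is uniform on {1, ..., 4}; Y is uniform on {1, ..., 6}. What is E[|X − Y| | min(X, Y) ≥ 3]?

5/4

Outcomes with min(X, Y) ≥ 3: (3,3), (3,4), (3,5), (3,6), (4,3), (4,4), (4,5), (4,6), each with probability 1/24.
E[|X − Y| | min(X, Y) ≥ 3] = (0 + 1 + 2 + 3 + 1 + 0 + 1 + 2) / 8 = 5/4.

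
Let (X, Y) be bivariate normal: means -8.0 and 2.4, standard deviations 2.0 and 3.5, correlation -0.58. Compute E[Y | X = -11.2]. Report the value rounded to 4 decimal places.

E[Y | X=x] = μ_Y + ρ(σ_Y/σ_X)(x − μ_X) for jointly normal variables.
E[Y | X=-11.2] = 2.4 + (-0.58)·(3.5/2.0)·(-11.2 − (-8.0)) = 2.4 + (-1.015)·(-3.2) = 5.6480.

5.6480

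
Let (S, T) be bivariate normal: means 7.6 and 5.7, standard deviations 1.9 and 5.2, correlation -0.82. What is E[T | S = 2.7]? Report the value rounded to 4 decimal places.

For a bivariate normal, E[T | S=x] = μ_T + ρ·(σ_T/σ_S)·(x − μ_S).
E[T | S=2.7] = 5.7 + (-0.82)·(5.2/1.9)·(2.7 − (7.6)) = 5.7 + (-2.2442)·(-4.9) = 16.6966.

16.6966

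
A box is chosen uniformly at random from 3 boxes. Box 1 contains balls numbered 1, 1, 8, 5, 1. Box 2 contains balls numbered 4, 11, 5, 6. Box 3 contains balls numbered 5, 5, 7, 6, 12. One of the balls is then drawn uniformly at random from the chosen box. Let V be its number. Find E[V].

E[V | box 1] = (1+1+8+5+1)/5 = 16/5.
E[V | box 2] = (4+11+5+6)/4 = 13/2.
E[V | box 3] = (5+5+7+6+12)/5 = 7.
By the law of total expectation,
E[V] = (1/3)·(16/5) + (1/3)·(13/2) + (1/3)·(7) = 167/30.

167/30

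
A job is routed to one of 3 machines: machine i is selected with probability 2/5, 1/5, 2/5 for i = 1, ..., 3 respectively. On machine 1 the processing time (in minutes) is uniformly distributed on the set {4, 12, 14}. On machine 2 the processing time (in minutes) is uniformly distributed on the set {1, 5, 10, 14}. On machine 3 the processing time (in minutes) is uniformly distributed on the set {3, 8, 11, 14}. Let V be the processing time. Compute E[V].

91/10

E[V | machine 1] = (4+12+14)/3 = 10.
E[V | machine 2] = (1+5+10+14)/4 = 15/2.
E[V | machine 3] = (3+8+11+14)/4 = 9.
By the law of total expectation,
E[V] = (2/5)·(10) + (1/5)·(15/2) + (2/5)·(9) = 91/10.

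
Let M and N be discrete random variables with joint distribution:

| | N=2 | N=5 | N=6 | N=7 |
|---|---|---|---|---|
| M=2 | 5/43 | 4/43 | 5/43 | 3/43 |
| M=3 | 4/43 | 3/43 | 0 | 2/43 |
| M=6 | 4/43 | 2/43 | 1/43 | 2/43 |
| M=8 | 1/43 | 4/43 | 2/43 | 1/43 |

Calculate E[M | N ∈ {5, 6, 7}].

P(N ∈ {5, 6, 7}) = 29/43.
Summing M·P(M=x,N=y) over the conditioning event gives 125/43.
E[M | N ∈ {5, 6, 7}] = (125/43) / (29/43) = 125/29.

125/29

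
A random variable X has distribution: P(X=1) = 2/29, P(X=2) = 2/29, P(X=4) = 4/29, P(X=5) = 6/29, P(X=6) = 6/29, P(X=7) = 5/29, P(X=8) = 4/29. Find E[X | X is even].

11/2

P(X is even) = 16/29.
Σ over the event: 2·2/29 + 4·4/29 + 6·6/29 + 8·4/29 = 88/29.
E[X | X is even] = (88/29) / (16/29) = 11/2.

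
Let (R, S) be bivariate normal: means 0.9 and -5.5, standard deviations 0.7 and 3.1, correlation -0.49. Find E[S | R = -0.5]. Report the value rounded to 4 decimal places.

-2.4620

E[S | R=x] = μ_S + ρ(σ_S/σ_R)(x − μ_R) for jointly normal variables.
E[S | R=-0.5] = -5.5 + (-0.49)·(3.1/0.7)·(-0.5 − (0.9)) = -5.5 + (-2.17)·(-1.4) = -2.4620.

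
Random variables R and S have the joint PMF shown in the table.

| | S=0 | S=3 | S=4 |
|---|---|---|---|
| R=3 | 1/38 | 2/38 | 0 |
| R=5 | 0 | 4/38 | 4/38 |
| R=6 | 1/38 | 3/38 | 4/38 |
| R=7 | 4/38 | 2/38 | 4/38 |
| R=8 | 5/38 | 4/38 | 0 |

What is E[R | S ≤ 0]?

7

P(S ≤ 0) = 11/38.
Σ R·P over the event = 3·(1/38) + 6·(1/38) + 7·(4/38) + 8·(5/38) = 77/38.
E[R | S ≤ 0] = (77/38) / (11/38) = 7.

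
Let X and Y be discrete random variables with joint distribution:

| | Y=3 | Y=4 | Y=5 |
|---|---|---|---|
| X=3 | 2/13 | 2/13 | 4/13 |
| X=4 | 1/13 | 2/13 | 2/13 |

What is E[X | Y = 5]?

10/3

P(Y = 5) = 6/13.
Σ X·P over the event = 3·(4/13) + 4·(2/13) = 20/13.
E[X | Y = 5] = (20/13) / (6/13) = 10/3.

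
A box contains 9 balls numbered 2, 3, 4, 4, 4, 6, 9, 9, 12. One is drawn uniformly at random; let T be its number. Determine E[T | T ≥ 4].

P(T ≥ 4) = 7/9.
Σ over the event: 4·1/3 + 6·1/9 + 9·2/9 + 12·1/9 = 16/3.
E[T | T ≥ 4] = (16/3) / (7/9) = 48/7.

48/7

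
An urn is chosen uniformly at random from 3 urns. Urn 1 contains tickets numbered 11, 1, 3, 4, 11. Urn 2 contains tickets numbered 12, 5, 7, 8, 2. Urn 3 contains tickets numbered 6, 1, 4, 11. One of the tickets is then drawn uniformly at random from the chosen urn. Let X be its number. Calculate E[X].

E[X | urn 1] = (11+1+3+4+11)/5 = 6.
E[X | urn 2] = (12+5+7+8+2)/5 = 34/5.
E[X | urn 3] = (6+1+4+11)/4 = 11/2.
E[X] = (1/3)·(6) + (1/3)·(34/5) + (1/3)·(11/2) = 61/10.

61/10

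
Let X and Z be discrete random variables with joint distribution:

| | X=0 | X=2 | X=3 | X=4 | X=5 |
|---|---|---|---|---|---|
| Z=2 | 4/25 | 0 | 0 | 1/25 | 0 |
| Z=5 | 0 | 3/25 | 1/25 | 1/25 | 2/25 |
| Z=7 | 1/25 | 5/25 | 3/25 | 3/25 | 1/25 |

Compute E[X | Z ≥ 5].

P(Z ≥ 5) = 4/5.
Summing X·P(X=x,Z=y) over the conditioning event gives 59/25.
E[X | Z ≥ 5] = (59/25) / (4/5) = 59/20.

59/20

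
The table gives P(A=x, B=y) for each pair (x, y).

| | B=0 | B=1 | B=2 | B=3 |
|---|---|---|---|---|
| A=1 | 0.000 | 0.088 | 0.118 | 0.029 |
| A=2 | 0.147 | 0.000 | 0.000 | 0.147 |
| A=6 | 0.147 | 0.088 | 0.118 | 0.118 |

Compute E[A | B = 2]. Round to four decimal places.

3.5000

P(B = 2) = 0.236.
Σ A·P over the event = 1·(0.118) + 6·(0.118) = 0.826.
E[A | B = 2] = (0.826) / (0.236) = 3.5000.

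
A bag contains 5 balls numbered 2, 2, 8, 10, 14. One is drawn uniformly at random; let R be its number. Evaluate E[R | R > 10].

P(R > 10) = 1/5.
Σ over the event: 14·1/5 = 14/5.
E[R | R > 10] = (14/5) / (1/5) = 14.

14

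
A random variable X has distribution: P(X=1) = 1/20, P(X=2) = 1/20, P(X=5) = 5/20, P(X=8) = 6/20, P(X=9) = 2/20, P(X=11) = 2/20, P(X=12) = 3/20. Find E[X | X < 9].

P(X < 9) = 13/20.
Σ over the event: 1·1/20 + 2·1/20 + 5·1/4 + 8·3/10 = 19/5.
E[X | X < 9] = (19/5) / (13/20) = 76/13.

76/13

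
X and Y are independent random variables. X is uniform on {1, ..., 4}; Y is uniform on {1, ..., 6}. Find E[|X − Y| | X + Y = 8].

2

Outcomes with X + Y = 8: (2,6), (3,5), (4,4), each with probability 1/24.
E[|X − Y| | X + Y = 8] = (4 + 2 + 0) / 3 = 2.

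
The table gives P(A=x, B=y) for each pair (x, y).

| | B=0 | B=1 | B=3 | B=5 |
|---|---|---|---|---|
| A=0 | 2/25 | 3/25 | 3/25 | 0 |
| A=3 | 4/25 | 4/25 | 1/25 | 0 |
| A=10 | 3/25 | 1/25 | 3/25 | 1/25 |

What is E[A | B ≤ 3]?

97/24

P(B ≤ 3) = 24/25.
Summing A·P(A=x,B=y) over the conditioning event gives 97/25.
E[A | B ≤ 3] = (97/25) / (24/25) = 97/24.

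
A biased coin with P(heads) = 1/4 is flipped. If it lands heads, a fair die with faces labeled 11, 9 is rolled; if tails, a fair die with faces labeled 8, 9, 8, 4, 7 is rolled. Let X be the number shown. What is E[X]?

79/10

E[X | heads] = (11+9)/2 = 10.
E[X | tails] = (8+9+8+4+7)/5 = 36/5.
By the law of total expectation,
E[X] = (1/4)·(10) + (3/4)·(36/5) = 79/10.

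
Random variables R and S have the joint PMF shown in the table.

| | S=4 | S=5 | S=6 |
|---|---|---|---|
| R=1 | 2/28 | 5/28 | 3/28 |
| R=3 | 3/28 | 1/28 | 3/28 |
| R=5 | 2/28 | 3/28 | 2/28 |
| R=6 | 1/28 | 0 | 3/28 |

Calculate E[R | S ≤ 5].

P(S ≤ 5) = 17/28.
Σ R·P over the event = 1·(2/28) + 1·(5/28) + 3·(3/28) + 3·(1/28) + 5·(2/28) + 5·(3/28) + 6·(1/28) = 25/14.
E[R | S ≤ 5] = (25/14) / (17/28) = 50/17.

50/17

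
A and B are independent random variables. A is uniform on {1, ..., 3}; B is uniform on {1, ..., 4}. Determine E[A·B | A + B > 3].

P(A + B > 3) = 3/4.
Summing AB·P(x,y) over outcomes with A + B > 3 gives 55/12.
E[A·B | A + B > 3] = (55/12) / (3/4) = 55/9.

55/9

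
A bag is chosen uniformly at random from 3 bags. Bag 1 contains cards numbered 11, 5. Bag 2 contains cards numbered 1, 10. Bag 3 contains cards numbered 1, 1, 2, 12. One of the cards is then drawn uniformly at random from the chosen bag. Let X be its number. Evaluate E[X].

35/6

E[X | bag 1] = (11+5)/2 = 8.
E[X | bag 2] = (1+10)/2 = 11/2.
E[X | bag 3] = (1+1+2+12)/4 = 4.
By the law of total expectation,
E[X] = (1/3)·(8) + (1/3)·(11/2) + (1/3)·(4) = 35/6.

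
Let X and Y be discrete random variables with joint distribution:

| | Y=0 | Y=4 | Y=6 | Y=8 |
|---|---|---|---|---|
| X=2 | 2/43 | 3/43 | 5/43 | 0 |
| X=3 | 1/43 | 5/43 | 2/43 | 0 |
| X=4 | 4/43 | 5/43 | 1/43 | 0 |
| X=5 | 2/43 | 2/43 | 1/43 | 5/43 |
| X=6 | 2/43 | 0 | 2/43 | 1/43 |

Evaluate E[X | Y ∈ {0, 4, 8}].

127/32

P(Y ∈ {0, 4, 8}) = 32/43.
Summing X·P(X=x,Y=y) over the conditioning event gives 127/43.
E[X | Y ∈ {0, 4, 8}] = (127/43) / (32/43) = 127/32.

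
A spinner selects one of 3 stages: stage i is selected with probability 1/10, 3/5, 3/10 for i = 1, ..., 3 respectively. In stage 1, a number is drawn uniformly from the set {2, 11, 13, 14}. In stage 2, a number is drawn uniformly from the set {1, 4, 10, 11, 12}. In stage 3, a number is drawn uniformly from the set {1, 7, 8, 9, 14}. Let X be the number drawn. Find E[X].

79/10

E[X | stage 1] = (2+11+13+14)/4 = 10.
E[X | stage 2] = (1+4+10+11+12)/5 = 38/5.
E[X | stage 3] = (1+7+8+9+14)/5 = 39/5.
E[X] = (1/10)·(10) + (3/5)·(38/5) + (3/10)·(39/5) = 79/10.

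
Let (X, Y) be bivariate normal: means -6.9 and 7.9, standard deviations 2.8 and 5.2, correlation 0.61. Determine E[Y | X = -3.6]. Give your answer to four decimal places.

11.6384

E[Y | X=x] = μ_Y + ρ(σ_Y/σ_X)(x − μ_X) for jointly normal variables.
E[Y | X=-3.6] = 7.9 + (0.61)·(5.2/2.8)·(-3.6 − (-6.9)) = 7.9 + (1.13286)·(3.3) = 11.6384.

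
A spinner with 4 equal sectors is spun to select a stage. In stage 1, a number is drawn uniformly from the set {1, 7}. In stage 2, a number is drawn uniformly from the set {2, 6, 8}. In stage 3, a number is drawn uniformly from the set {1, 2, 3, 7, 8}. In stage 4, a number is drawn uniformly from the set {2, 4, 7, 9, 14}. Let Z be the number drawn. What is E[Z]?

E[Z | stage 1] = (1+7)/2 = 4.
E[Z | stage 2] = (2+6+8)/3 = 16/3.
E[Z | stage 3] = (1+2+3+7+8)/5 = 21/5.
E[Z | stage 4] = (2+4+7+9+14)/5 = 36/5.
E[Z] = (1/4)·(4) + (1/4)·(16/3) + (1/4)·(21/5) + (1/4)·(36/5) = 311/60.

311/60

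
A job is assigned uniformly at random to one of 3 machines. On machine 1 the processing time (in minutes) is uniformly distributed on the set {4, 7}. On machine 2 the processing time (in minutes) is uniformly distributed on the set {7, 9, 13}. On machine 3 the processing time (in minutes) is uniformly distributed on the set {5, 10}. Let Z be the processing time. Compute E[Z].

E[Z | machine 1] = (4+7)/2 = 11/2.
E[Z | machine 2] = (7+9+13)/3 = 29/3.
E[Z | machine 3] = (5+10)/2 = 15/2.
E[Z] = (1/3)·(11/2) + (1/3)·(29/3) + (1/3)·(15/2) = 68/9.

68/9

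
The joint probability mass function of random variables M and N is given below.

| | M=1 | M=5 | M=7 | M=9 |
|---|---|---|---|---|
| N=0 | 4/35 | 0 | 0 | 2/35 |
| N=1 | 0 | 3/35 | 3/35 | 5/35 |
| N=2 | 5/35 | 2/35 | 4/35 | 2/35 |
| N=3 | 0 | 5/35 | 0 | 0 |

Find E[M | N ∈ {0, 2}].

83/19

P(N ∈ {0, 2}) = 19/35.
Σ M·P over the event = 1·(4/35) + 1·(5/35) + 5·(2/35) + 7·(4/35) + 9·(2/35) + 9·(2/35) = 83/35.
E[M | N ∈ {0, 2}] = (83/35) / (19/35) = 83/19.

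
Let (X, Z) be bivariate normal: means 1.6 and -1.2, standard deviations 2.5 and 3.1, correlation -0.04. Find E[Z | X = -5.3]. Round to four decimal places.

The regression of Z on X has slope ρ·σ_Z/σ_X and passes through (μ_X, μ_Z).
E[Z | X=-5.3] = -1.2 + (-0.04)·(3.1/2.5)·(-5.3 − (1.6)) = -1.2 + (-0.0496)·(-6.9) = -0.8578.

-0.8578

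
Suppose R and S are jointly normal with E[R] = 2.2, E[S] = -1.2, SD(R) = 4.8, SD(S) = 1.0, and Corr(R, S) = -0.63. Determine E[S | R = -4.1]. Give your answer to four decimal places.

-0.3731

E[S | R=x] = μ_S + ρ(σ_S/σ_R)(x − μ_R) for jointly normal variables.
E[S | R=-4.1] = -1.2 + (-0.63)·(1.0/4.8)·(-4.1 − (2.2)) = -1.2 + (-0.13125)·(-6.3) = -0.3731.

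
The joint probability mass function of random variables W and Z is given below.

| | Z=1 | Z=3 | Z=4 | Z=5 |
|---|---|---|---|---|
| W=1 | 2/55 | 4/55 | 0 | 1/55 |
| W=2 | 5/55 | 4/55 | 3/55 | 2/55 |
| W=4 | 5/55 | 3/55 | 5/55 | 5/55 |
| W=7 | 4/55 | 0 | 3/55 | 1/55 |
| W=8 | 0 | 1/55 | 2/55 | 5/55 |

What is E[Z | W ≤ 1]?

19/7

P(W ≤ 1) = 7/55.
Σ Z·P over the event = 1·(2/55) + 3·(4/55) + 5·(1/55) = 19/55.
E[Z | W ≤ 1] = (19/55) / (7/55) = 19/7.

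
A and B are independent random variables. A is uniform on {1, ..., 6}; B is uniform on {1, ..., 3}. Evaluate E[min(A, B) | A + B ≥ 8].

Outcomes with A + B ≥ 8: (5,3), (6,2), (6,3), each with probability 1/18.
E[min(A, B) | A + B ≥ 8] = (3 + 2 + 3) / 3 = 8/3.

8/3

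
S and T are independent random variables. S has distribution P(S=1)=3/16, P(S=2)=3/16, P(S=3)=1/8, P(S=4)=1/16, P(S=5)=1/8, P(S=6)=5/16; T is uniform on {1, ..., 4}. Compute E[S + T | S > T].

275/38

P(S > T) = 19/32.
Summing (S+T)·P(x,y) over outcomes with S > T gives 275/64.
E[S + T | S > T] = (275/64) / (19/32) = 275/38.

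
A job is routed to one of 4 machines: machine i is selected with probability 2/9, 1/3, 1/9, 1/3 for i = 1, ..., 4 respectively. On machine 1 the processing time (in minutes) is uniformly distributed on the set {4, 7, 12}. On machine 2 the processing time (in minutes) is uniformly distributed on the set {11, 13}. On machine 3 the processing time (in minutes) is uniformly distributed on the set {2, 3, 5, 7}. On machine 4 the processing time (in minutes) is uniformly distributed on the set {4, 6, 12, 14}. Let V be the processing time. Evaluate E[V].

991/108

E[V | machine 1] = (4+7+12)/3 = 23/3.
E[V | machine 2] = (11+13)/2 = 12.
E[V | machine 3] = (2+3+5+7)/4 = 17/4.
E[V | machine 4] = (4+6+12+14)/4 = 9.
E[V] = (2/9)·(23/3) + (1/3)·(12) + (1/9)·(17/4) + (1/3)·(9) = 991/108.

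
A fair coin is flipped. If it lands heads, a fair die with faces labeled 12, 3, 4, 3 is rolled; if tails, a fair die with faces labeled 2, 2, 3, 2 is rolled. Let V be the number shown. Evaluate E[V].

31/8

E[V | heads] = (12+3+4+3)/4 = 11/2.
E[V | tails] = (2+2+3+2)/4 = 9/4.
By the law of total expectation,
E[V] = (1/2)·(11/2) + (1/2)·(9/4) = 31/8.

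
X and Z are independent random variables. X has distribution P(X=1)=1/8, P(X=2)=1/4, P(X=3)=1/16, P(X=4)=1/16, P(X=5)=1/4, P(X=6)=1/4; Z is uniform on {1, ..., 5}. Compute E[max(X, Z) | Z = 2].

P(Z = 2) = 1/5.
Summing max(X,Z)·P(x,y) over outcomes with Z = 2 gives 63/80.
E[max(X, Z) | Z = 2] = (63/80) / (1/5) = 63/16.

63/16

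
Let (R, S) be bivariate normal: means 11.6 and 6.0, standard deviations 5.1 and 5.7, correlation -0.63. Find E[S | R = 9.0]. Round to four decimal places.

7.8307

For a bivariate normal, E[S | R=x] = μ_S + ρ·(σ_S/σ_R)·(x − μ_R).
E[S | R=9.0] = 6.0 + (-0.63)·(5.7/5.1)·(9.0 − (11.6)) = 6.0 + (-0.70412)·(-2.6) = 7.8307.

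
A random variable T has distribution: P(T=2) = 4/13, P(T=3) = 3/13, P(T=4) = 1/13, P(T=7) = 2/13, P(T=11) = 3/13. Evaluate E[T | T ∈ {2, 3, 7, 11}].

16/3

P(T ∈ {2, 3, 7, 11}) = 12/13.
Σ over the event: 2·4/13 + 3·3/13 + 7·2/13 + 11·3/13 = 64/13.
E[T | T ∈ {2, 3, 7, 11}] = (64/13) / (12/13) = 16/3.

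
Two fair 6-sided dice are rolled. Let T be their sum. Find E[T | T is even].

P(T is even) = 1/2.
Σ over the event: 2·1/36 + 4·1/12 + 6·5/36 + 8·5/36 + 10·1/12 + 12·1/36 = 7/2.
E[T | T is even] = (7/2) / (1/2) = 7.

7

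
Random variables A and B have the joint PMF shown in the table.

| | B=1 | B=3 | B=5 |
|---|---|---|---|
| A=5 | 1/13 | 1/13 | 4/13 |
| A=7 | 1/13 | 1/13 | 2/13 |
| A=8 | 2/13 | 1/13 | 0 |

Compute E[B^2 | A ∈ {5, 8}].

121/9

P(A ∈ {5, 8}) = 9/13.
Σ B^2·P over the event = 1·(1/13) + 9·(1/13) + 25·(4/13) + 1·(2/13) + 9·(1/13) = 121/13.
E[B^2 | A ∈ {5, 8}] = (121/13) / (9/13) = 121/9.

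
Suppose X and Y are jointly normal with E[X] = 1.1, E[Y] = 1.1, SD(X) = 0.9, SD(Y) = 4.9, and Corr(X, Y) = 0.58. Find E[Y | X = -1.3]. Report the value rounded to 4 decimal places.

For a bivariate normal, E[Y | X=x] = μ_Y + ρ·(σ_Y/σ_X)·(x − μ_X).
E[Y | X=-1.3] = 1.1 + (0.58)·(4.9/0.9)·(-1.3 − (1.1)) = 1.1 + (3.1578)·(-2.4) = -6.4787.

-6.4787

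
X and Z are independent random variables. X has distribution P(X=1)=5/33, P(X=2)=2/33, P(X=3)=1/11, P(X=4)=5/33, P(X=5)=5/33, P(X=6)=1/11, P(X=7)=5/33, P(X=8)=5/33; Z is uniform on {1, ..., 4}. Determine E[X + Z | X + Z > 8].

231/23

P(X + Z > 8) = 23/66.
Summing (X+Z)·P(x,y) over outcomes with X + Z > 8 gives 7/2.
E[X + Z | X + Z > 8] = (7/2) / (23/66) = 231/23.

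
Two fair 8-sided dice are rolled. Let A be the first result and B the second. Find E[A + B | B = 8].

Outcomes with B = 8: (1,8), (2,8), (3,8), (4,8), (5,8), (6,8), (7,8), (8,8), each with probability 1/64.
E[A + B | B = 8] = (9 + 10 + 11 + 12 + 13 + 14 + 15 + 16) / 8 = 25/2.

25/2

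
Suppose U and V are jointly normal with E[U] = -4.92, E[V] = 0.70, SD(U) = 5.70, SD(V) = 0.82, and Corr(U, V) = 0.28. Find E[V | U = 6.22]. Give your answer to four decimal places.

1.1487

For a bivariate normal, E[V | U=x] = μ_V + ρ·(σ_V/σ_U)·(x − μ_U).
E[V | U=6.22] = 0.70 + (0.28)·(0.82/5.70)·(6.22 − (-4.92)) = 0.70 + (0.040281)·(11.14) = 1.1487.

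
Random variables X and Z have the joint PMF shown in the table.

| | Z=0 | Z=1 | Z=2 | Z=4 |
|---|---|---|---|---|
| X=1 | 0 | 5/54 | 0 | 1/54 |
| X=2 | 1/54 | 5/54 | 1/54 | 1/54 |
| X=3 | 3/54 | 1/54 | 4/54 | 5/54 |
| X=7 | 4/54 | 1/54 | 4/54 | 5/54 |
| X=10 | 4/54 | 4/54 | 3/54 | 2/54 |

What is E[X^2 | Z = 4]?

495/14

P(Z = 4) = 7/27.
Σ X^2·P over the event = 1·(1/54) + 4·(1/54) + 9·(5/54) + 49·(5/54) + 100·(2/54) = 55/6.
E[X^2 | Z = 4] = (55/6) / (7/27) = 495/14.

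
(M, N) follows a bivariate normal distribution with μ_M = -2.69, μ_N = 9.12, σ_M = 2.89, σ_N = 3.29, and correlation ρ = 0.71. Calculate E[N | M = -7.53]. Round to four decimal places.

5.2080

E[N | M=x] = μ_N + ρ(σ_N/σ_M)(x − μ_M) for jointly normal variables.
E[N | M=-7.53] = 9.12 + (0.71)·(3.29/2.89)·(-7.53 − (-2.69)) = 9.12 + (0.80827)·(-4.84) = 5.2080.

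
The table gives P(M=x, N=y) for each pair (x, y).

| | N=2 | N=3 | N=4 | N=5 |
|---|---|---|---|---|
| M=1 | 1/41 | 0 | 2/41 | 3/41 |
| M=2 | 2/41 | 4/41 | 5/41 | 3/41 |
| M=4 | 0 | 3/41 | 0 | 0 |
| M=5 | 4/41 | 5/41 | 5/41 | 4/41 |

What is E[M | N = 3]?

15/4

P(N = 3) = 12/41.
Σ M·P over the event = 2·(4/41) + 4·(3/41) + 5·(5/41) = 45/41.
E[M | N = 3] = (45/41) / (12/41) = 15/4.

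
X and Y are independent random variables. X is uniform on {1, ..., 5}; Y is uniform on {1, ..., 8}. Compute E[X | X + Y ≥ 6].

10/3

P(X + Y ≥ 6) = 3/4.
Summing X·P(x,y) over outcomes with X + Y ≥ 6 gives 5/2.
E[X | X + Y ≥ 6] = (5/2) / (3/4) = 10/3.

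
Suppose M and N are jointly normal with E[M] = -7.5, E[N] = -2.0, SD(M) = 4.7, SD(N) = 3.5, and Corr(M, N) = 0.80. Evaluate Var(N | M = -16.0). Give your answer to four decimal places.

4.4100

For a bivariate normal, Var(N | M=x) = σ_N²(1 − ρ²).
Var(N | M=-16.0) = (3.5)²·(1 − (0.80)²) = 12.25·0.36 = 4.4100.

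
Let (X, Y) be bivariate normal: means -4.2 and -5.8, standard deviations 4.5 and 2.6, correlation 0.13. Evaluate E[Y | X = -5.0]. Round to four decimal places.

For a bivariate normal, E[Y | X=x] = μ_Y + ρ·(σ_Y/σ_X)·(x − μ_X).
E[Y | X=-5.0] = -5.8 + (0.13)·(2.6/4.5)·(-5.0 − (-4.2)) = -5.8 + (0.075111)·(-0.8) = -5.8601.

-5.8601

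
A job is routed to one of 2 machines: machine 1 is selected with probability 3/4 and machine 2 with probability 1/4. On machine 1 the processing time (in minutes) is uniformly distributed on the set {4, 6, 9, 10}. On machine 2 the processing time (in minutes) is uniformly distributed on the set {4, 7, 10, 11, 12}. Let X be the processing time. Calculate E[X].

E[X | machine 1] = (4+6+9+10)/4 = 29/4.
E[X | machine 2] = (4+7+10+11+12)/5 = 44/5.
E[X] = (3/4)·(29/4) + (1/4)·(44/5) = 611/80.

611/80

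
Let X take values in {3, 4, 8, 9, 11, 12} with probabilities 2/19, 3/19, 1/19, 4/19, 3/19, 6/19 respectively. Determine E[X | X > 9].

35/3

P(X > 9) = 9/19.
Σ over the event: 11·3/19 + 12·6/19 = 105/19.
E[X | X > 9] = (105/19) / (9/19) = 35/3.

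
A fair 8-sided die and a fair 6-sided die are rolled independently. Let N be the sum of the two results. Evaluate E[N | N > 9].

P(N > 9) = 5/16.
Σ over the event: 10·5/48 + 11·1/12 + 12·1/16 + 13·1/24 + 14·1/48 = 85/24.
E[N | N > 9] = (85/24) / (5/16) = 34/3.

34/3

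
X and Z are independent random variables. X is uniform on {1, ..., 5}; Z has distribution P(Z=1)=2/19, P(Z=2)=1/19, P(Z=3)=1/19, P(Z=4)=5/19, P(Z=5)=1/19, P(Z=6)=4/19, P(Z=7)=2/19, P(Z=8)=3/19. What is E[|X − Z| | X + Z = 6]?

12/5

P(X + Z = 6) = 2/19.
Summing |X−Z|·P(x,y) over outcomes with X + Z = 6 gives 24/95.
E[|X − Z| | X + Z = 6] = (24/95) / (2/19) = 12/5.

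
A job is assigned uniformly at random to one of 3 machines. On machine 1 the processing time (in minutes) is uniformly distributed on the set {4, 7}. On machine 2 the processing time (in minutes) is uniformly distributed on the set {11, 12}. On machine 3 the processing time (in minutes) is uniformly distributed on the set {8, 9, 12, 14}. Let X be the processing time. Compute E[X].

E[X | machine 1] = (4+7)/2 = 11/2.
E[X | machine 2] = (11+12)/2 = 23/2.
E[X | machine 3] = (8+9+12+14)/4 = 43/4.
E[X] = (1/3)·(11/2) + (1/3)·(23/2) + (1/3)·(43/4) = 37/4.

37/4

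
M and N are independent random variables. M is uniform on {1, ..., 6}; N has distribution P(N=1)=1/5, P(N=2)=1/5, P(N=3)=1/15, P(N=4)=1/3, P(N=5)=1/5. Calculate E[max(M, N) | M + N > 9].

63/11

P(M + N > 9) = 11/90.
Summing max(M,N)·P(x,y) over outcomes with M + N > 9 gives 7/10.
E[max(M, N) | M + N > 9] = (7/10) / (11/90) = 63/11.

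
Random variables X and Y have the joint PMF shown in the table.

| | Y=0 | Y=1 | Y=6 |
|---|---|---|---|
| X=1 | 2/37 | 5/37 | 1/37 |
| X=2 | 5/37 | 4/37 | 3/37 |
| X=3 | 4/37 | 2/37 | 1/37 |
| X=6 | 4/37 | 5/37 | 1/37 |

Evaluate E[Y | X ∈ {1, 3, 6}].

6/5

P(X ∈ {1, 3, 6}) = 25/37.
Summing Y·P(X=x,Y=y) over the conditioning event gives 30/37.
E[Y | X ∈ {1, 3, 6}] = (30/37) / (25/37) = 6/5.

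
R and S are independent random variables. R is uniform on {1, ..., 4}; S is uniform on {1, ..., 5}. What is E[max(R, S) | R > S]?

Outcomes with R > S: (2,1), (3,1), (3,2), (4,1), (4,2), (4,3), each with probability 1/20.
E[max(R, S) | R > S] = (2 + 3 + 3 + 4 + 4 + 4) / 6 = 10/3.

10/3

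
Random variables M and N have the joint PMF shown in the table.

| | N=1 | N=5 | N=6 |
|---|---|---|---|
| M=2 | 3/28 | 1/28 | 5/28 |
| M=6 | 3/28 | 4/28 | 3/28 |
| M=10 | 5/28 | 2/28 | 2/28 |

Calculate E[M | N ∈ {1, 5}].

20/3

P(N ∈ {1, 5}) = 9/14.
Σ M·P over the event = 2·(3/28) + 2·(1/28) + 6·(3/28) + 6·(4/28) + 10·(5/28) + 10·(2/28) = 30/7.
E[M | N ∈ {1, 5}] = (30/7) / (9/14) = 20/3.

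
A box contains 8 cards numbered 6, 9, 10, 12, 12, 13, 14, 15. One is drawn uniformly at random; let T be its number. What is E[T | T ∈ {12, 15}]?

13

P(T ∈ {12, 15}) = 3/8.
Σ over the event: 12·1/4 + 15·1/8 = 39/8.
E[T | T ∈ {12, 15}] = (39/8) / (3/8) = 13.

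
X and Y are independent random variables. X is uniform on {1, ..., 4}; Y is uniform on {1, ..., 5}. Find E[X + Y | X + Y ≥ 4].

P(X + Y ≥ 4) = 17/20.
Summing (X+Y)·P(x,y) over outcomes with X + Y ≥ 4 gives 51/10.
E[X + Y | X + Y ≥ 4] = (51/10) / (17/20) = 6.

6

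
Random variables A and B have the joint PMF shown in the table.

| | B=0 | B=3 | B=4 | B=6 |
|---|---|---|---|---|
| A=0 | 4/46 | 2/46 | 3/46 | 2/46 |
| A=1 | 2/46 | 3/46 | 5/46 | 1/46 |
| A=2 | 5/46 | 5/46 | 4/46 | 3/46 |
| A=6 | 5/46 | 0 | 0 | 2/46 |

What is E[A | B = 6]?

P(B = 6) = 4/23.
Σ A·P over the event = 0·(2/46) + 1·(1/46) + 2·(3/46) + 6·(2/46) = 19/46.
E[A | B = 6] = (19/46) / (4/23) = 19/8.

19/8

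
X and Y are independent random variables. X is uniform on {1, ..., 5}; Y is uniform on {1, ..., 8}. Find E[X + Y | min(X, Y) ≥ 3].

19/2

P(min(X, Y) ≥ 3) = 9/20.
Summing (X+Y)·P(x,y) over outcomes with min(X, Y) ≥ 3 gives 171/40.
E[X + Y | min(X, Y) ≥ 3] = (171/40) / (9/20) = 19/2.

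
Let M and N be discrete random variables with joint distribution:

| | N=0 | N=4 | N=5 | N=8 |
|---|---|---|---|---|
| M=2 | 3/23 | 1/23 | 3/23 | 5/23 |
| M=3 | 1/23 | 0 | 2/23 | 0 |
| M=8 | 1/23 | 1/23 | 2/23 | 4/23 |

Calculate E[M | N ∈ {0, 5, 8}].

P(N ∈ {0, 5, 8}) = 21/23.
Summing M·P(M=x,N=y) over the conditioning event gives 87/23.
E[M | N ∈ {0, 5, 8}] = (87/23) / (21/23) = 29/7.

29/7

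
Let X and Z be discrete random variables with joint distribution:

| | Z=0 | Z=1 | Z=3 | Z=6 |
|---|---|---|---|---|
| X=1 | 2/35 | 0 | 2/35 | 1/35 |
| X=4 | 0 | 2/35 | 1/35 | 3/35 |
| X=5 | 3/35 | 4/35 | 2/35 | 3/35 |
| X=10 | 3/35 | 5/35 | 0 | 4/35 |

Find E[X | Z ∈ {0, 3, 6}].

P(Z ∈ {0, 3, 6}) = 24/35.
Summing X·P(X=x,Z=y) over the conditioning event gives 131/35.
E[X | Z ∈ {0, 3, 6}] = (131/35) / (24/35) = 131/24.

131/24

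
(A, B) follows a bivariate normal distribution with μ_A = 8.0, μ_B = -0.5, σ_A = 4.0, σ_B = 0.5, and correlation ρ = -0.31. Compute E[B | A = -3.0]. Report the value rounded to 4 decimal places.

-0.0738

E[B | A=x] = μ_B + ρ(σ_B/σ_A)(x − μ_A) for jointly normal variables.
E[B | A=-3.0] = -0.5 + (-0.31)·(0.5/4.0)·(-3.0 − (8.0)) = -0.5 + (-0.03875)·(-11) = -0.0738.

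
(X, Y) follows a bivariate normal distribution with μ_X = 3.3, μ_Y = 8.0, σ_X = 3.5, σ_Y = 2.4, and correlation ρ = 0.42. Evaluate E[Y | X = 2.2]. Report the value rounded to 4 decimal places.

E[Y | X=x] = μ_Y + ρ(σ_Y/σ_X)(x − μ_X) for jointly normal variables.
E[Y | X=2.2] = 8.0 + (0.42)·(2.4/3.5)·(2.2 − (3.3)) = 8.0 + (0.288)·(-1.1) = 7.6832.

7.6832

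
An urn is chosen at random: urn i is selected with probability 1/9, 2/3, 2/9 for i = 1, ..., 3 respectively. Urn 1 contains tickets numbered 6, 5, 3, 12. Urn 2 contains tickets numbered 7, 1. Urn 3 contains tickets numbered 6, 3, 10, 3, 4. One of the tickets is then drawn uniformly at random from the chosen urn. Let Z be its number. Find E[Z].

409/90

E[Z | urn 1] = (6+5+3+12)/4 = 13/2.
E[Z | urn 2] = (7+1)/2 = 4.
E[Z | urn 3] = (6+3+10+3+4)/5 = 26/5.
By the law of total expectation,
E[Z] = (1/9)·(13/2) + (2/3)·(4) + (2/9)·(26/5) = 409/90.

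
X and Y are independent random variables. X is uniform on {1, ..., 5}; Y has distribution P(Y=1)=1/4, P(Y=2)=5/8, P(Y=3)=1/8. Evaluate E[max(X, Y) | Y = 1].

3

P(Y = 1) = 1/4.
Summing max(X,Y)·P(x,y) over outcomes with Y = 1 gives 3/4.
E[max(X, Y) | Y = 1] = (3/4) / (1/4) = 3.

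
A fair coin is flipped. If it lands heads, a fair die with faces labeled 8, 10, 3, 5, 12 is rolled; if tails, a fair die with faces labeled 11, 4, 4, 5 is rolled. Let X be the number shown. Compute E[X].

E[X | heads] = (8+10+3+5+12)/5 = 38/5.
E[X | tails] = (11+4+4+5)/4 = 6.
E[X] = (1/2)·(38/5) + (1/2)·(6) = 34/5.

34/5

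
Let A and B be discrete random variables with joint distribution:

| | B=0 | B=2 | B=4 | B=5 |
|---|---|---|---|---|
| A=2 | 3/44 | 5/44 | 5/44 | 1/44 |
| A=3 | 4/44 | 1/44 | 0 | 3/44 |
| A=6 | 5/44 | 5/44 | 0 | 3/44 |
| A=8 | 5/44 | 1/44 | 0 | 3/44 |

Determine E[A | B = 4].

2

P(B = 4) = 5/44.
Summing A·P(A=x,B=y) over the conditioning event gives 5/22.
E[A | B = 4] = (5/22) / (5/44) = 2.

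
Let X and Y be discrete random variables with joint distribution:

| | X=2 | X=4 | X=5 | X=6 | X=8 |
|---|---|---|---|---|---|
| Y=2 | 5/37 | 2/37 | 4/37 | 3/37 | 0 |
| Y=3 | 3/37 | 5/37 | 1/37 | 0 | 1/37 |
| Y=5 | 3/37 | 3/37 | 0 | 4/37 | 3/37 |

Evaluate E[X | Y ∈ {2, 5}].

122/27

P(Y ∈ {2, 5}) = 27/37.
Σ X·P over the event = 2·(5/37) + 2·(3/37) + 4·(2/37) + 4·(3/37) + 5·(4/37) + 6·(3/37) + 6·(4/37) + 8·(3/37) = 122/37.
E[X | Y ∈ {2, 5}] = (122/37) / (27/37) = 122/27.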